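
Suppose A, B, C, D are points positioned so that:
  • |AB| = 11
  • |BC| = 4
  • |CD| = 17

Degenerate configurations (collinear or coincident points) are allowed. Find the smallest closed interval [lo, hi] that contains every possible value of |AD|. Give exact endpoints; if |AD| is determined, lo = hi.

|AB| ∈ {11}
|BC| ∈ {4}
|CD| ∈ {17}
|AC| ∈ [7, 15]
|BD| ∈ [13, 21]
|AD| ∈ [2, 32]

|AD| ∈ [2, 32]  (≈ [2.0000, 32.0000])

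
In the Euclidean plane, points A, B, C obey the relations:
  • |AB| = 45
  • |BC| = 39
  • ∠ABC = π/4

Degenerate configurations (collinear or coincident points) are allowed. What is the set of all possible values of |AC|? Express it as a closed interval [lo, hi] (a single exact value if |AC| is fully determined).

|AC| = 3·√(394 - 195·√(2))  (≈ 32.6199)

|AB| ∈ {45}
|BC| ∈ {39}
|AC| ∈ {3·√(394 - 195·√(2))}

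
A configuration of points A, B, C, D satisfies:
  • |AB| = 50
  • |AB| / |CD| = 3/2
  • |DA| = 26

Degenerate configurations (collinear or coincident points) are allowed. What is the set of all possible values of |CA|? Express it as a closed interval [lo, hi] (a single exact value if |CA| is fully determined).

|AB| ∈ {50}
|AD| ∈ {26}
|CD| ∈ {100/3}
|BD| ∈ [24, 76]
|AC| ∈ [22/3, 178/3]
|BC| ∈ [0, 328/3]

|CA| ∈ [22/3, 178/3]  (≈ [7.3333, 59.3333])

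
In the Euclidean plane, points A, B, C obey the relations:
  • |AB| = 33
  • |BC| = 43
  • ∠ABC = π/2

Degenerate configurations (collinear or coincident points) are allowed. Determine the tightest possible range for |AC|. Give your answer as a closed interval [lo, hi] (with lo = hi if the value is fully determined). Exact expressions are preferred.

|AB| ∈ {33}
|BC| ∈ {43}
|AC| ∈ {√(2938)}

|AC| = √(2938)  (≈ 54.2033)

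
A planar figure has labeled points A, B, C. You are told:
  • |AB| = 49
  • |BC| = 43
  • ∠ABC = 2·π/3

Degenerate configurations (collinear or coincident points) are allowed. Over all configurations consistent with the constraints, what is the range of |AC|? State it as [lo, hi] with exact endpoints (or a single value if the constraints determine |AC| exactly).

|AC| = √(6357)  (≈ 79.7308)

|AB| ∈ {49}
|BC| ∈ {43}
|AC| ∈ {√(6357)}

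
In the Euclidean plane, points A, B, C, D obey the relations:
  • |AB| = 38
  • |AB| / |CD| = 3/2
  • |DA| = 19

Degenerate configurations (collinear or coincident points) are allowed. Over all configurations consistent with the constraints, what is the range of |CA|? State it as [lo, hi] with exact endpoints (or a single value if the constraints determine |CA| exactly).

|CA| ∈ [19/3, 133/3]  (≈ [6.3333, 44.3333])

|AB| ∈ {38}
|AD| ∈ {19}
|CD| ∈ {76/3}
|BD| ∈ [19, 57]
|AC| ∈ [19/3, 133/3]
|BC| ∈ [0, 247/3]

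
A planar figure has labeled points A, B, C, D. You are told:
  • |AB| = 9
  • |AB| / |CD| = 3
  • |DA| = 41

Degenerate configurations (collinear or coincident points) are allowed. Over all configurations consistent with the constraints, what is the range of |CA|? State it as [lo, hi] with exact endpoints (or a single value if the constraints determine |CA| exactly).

|AB| ∈ {9}
|AD| ∈ {41}
|CD| ∈ {3}
|BD| ∈ [32, 50]
|AC| ∈ [38, 44]
|BC| ∈ [29, 53]

|CA| ∈ [38, 44]  (≈ [38.0000, 44.0000])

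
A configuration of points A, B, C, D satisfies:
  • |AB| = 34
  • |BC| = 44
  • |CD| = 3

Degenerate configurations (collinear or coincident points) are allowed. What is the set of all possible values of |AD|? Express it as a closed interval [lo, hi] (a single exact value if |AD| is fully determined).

|AD| ∈ [7, 81]  (≈ [7.0000, 81.0000])

|AB| ∈ {34}
|BC| ∈ {44}
|CD| ∈ {3}
|AC| ∈ [10, 78]
|BD| ∈ [41, 47]
|AD| ∈ [7, 81]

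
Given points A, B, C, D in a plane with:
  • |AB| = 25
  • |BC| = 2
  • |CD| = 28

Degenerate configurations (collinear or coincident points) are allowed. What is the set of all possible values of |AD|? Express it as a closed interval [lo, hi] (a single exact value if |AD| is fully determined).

|AD| ∈ [1, 55]  (≈ [1.0000, 55.0000])

|AB| ∈ {25}
|BC| ∈ {2}
|CD| ∈ {28}
|AC| ∈ [23, 27]
|BD| ∈ [26, 30]
|AD| ∈ [1, 55]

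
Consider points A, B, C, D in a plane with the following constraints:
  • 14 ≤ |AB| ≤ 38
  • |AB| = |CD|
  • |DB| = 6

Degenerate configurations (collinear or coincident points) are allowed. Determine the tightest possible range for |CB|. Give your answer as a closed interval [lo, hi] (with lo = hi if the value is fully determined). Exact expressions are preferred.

|CB| ∈ [8, 44]  (≈ [8.0000, 44.0000])

|AB| ∈ [14, 38]
|BD| ∈ {6}
|CD| ∈ [14, 38]
|AD| ∈ [8, 44]
|BC| ∈ [8, 44]
|AC| ∈ [0, 82]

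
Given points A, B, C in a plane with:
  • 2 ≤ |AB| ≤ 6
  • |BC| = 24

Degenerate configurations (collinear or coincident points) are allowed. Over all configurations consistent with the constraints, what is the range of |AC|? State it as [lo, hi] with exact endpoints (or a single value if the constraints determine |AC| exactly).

|AC| ∈ [18, 30]  (≈ [18.0000, 30.0000])

|AB| ∈ [2, 6]
|BC| ∈ {24}
|AC| ∈ [18, 30]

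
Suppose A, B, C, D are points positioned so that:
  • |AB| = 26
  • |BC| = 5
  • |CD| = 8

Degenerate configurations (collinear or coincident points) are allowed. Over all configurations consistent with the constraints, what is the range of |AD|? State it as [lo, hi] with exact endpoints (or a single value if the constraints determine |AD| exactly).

|AB| ∈ {26}
|BC| ∈ {5}
|CD| ∈ {8}
|AC| ∈ [21, 31]
|BD| ∈ [3, 13]
|AD| ∈ [13, 39]

|AD| ∈ [13, 39]  (≈ [13.0000, 39.0000])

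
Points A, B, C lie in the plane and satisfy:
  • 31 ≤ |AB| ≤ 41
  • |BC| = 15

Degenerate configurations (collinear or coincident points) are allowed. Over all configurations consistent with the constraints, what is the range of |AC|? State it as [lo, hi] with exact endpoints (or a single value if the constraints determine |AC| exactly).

|AC| ∈ [16, 56]  (≈ [16.0000, 56.0000])

|AB| ∈ [31, 41]
|BC| ∈ {15}
|AC| ∈ [16, 56]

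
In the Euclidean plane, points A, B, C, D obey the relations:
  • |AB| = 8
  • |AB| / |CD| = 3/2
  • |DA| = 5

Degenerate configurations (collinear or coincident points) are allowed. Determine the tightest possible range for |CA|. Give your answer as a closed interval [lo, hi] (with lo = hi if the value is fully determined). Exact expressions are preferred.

|CA| ∈ [1/3, 31/3]  (≈ [0.3333, 10.3333])

|AB| ∈ {8}
|AD| ∈ {5}
|CD| ∈ {16/3}
|BD| ∈ [3, 13]
|AC| ∈ [1/3, 31/3]
|BC| ∈ [0, 55/3]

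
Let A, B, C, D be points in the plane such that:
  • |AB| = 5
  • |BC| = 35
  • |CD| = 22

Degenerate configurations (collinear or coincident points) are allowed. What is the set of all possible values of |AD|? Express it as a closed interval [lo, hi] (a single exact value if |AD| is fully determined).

|AB| ∈ {5}
|BC| ∈ {35}
|CD| ∈ {22}
|AC| ∈ [30, 40]
|BD| ∈ [13, 57]
|AD| ∈ [8, 62]

|AD| ∈ [8, 62]  (≈ [8.0000, 62.0000])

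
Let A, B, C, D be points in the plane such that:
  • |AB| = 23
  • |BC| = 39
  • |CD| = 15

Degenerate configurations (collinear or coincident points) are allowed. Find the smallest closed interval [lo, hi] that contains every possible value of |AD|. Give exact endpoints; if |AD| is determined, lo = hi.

|AD| ∈ [1, 77]  (≈ [1.0000, 77.0000])

|AB| ∈ {23}
|BC| ∈ {39}
|CD| ∈ {15}
|AC| ∈ [16, 62]
|BD| ∈ [24, 54]
|AD| ∈ [1, 77]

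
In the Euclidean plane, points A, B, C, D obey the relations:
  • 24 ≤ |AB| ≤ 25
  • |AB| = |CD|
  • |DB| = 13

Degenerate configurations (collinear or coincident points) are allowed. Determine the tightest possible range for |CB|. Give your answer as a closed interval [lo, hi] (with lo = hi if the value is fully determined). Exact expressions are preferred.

|AB| ∈ [24, 25]
|BD| ∈ {13}
|CD| ∈ [24, 25]
|AD| ∈ [11, 38]
|BC| ∈ [11, 38]
|AC| ∈ [0, 63]

|CB| ∈ [11, 38]  (≈ [11.0000, 38.0000])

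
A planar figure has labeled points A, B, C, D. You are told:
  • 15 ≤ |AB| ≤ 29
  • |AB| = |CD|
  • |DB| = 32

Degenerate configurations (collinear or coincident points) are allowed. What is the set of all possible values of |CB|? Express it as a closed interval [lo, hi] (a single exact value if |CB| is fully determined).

|AB| ∈ [15, 29]
|BD| ∈ {32}
|CD| ∈ [15, 29]
|AD| ∈ [3, 61]
|BC| ∈ [3, 61]
|AC| ∈ [0, 90]

|CB| ∈ [3, 61]  (≈ [3.0000, 61.0000])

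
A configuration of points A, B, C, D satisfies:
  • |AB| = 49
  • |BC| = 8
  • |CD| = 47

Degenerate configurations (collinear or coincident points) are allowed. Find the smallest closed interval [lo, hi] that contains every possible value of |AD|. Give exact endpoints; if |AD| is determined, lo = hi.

|AB| ∈ {49}
|BC| ∈ {8}
|CD| ∈ {47}
|AC| ∈ [41, 57]
|BD| ∈ [39, 55]
|AD| ∈ [0, 104]

|AD| ∈ [0, 104]  (≈ [0.0000, 104.0000])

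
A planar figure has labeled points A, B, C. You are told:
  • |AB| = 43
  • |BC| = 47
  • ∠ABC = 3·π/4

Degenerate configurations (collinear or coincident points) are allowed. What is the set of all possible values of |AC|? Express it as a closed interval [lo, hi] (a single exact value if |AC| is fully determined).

|AC| = √(2021·√(2) + 4058)  (≈ 83.1632)

|AB| ∈ {43}
|BC| ∈ {47}
|AC| ∈ {√(2021·√(2) + 4058)}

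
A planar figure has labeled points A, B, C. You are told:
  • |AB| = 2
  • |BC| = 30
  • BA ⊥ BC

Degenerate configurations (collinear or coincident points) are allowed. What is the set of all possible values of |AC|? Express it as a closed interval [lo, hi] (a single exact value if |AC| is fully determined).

|AB| ∈ {2}
|BC| ∈ {30}
|AC| ∈ {2·√(226)}

|AC| = 2·√(226)  (≈ 30.0666)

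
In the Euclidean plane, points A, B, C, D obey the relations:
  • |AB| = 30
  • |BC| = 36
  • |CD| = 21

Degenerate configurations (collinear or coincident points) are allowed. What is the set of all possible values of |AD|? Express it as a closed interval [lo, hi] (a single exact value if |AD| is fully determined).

|AD| ∈ [0, 87]  (≈ [0.0000, 87.0000])

|AB| ∈ {30}
|BC| ∈ {36}
|CD| ∈ {21}
|AC| ∈ [6, 66]
|BD| ∈ [15, 57]
|AD| ∈ [0, 87]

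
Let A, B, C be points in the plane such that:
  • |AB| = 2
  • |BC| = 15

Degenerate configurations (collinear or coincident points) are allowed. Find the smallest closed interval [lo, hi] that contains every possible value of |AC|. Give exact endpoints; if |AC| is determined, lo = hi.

|AC| ∈ [13, 17]  (≈ [13.0000, 17.0000])

|AB| ∈ {2}
|BC| ∈ {15}
|AC| ∈ [13, 17]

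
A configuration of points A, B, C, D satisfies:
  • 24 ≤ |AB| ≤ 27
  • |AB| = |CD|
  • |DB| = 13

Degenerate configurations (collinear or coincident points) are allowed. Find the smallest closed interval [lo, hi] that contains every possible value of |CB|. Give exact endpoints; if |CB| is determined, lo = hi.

|CB| ∈ [11, 40]  (≈ [11.0000, 40.0000])

|AB| ∈ [24, 27]
|BD| ∈ {13}
|CD| ∈ [24, 27]
|AD| ∈ [11, 40]
|BC| ∈ [11, 40]
|AC| ∈ [0, 67]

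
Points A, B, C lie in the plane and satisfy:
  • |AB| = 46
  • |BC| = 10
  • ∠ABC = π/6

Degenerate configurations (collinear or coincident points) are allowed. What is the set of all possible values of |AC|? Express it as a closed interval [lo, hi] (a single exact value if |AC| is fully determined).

|AC| = 2·√(554 - 115·√(3))  (≈ 37.6730)

|AB| ∈ {46}
|BC| ∈ {10}
|AC| ∈ {2·√(554 - 115·√(3))}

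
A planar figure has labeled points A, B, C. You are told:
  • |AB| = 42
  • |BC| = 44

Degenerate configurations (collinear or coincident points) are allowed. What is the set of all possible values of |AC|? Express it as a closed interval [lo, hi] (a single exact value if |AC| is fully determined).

|AC| ∈ [2, 86]  (≈ [2.0000, 86.0000])

|AB| ∈ {42}
|BC| ∈ {44}
|AC| ∈ [2, 86]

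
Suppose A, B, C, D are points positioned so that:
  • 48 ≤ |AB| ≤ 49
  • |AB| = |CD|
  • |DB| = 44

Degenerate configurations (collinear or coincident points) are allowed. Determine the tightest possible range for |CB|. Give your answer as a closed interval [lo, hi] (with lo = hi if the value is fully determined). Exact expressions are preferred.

|AB| ∈ [48, 49]
|BD| ∈ {44}
|CD| ∈ [48, 49]
|AD| ∈ [4, 93]
|BC| ∈ [4, 93]
|AC| ∈ [0, 142]

|CB| ∈ [4, 93]  (≈ [4.0000, 93.0000])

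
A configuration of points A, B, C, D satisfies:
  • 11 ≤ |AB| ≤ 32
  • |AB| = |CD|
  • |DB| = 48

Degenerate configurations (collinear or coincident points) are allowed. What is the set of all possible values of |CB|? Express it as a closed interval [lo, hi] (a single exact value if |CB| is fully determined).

|CB| ∈ [16, 80]  (≈ [16.0000, 80.0000])

|AB| ∈ [11, 32]
|BD| ∈ {48}
|CD| ∈ [11, 32]
|AD| ∈ [16, 80]
|BC| ∈ [16, 80]
|AC| ∈ [0, 112]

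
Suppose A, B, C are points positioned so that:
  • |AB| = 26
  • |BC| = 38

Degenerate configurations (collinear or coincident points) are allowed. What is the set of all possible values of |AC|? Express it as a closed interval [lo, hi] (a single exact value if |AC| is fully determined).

|AC| ∈ [12, 64]  (≈ [12.0000, 64.0000])

|AB| ∈ {26}
|BC| ∈ {38}
|AC| ∈ [12, 64]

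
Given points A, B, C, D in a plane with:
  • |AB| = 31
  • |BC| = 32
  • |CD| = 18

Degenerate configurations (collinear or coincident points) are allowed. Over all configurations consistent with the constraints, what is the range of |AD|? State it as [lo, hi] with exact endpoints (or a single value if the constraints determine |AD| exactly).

|AD| ∈ [0, 81]  (≈ [0.0000, 81.0000])

|AB| ∈ {31}
|BC| ∈ {32}
|CD| ∈ {18}
|AC| ∈ [1, 63]
|BD| ∈ [14, 50]
|AD| ∈ [0, 81]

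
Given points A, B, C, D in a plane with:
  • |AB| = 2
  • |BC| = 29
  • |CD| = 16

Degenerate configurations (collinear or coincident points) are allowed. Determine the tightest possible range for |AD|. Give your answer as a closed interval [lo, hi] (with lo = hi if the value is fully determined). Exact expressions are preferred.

|AD| ∈ [11, 47]  (≈ [11.0000, 47.0000])

|AB| ∈ {2}
|BC| ∈ {29}
|CD| ∈ {16}
|AC| ∈ [27, 31]
|BD| ∈ [13, 45]
|AD| ∈ [11, 47]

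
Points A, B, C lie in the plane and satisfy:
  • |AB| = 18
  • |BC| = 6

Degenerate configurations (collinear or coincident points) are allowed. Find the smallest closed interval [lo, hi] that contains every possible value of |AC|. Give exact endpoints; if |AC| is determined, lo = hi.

|AC| ∈ [12, 24]  (≈ [12.0000, 24.0000])

|AB| ∈ {18}
|BC| ∈ {6}
|AC| ∈ [12, 24]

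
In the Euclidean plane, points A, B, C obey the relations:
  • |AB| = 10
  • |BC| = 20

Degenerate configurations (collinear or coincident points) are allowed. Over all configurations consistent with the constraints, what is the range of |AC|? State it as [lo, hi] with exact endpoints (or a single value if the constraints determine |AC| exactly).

|AB| ∈ {10}
|BC| ∈ {20}
|AC| ∈ [10, 30]

|AC| ∈ [10, 30]  (≈ [10.0000, 30.0000])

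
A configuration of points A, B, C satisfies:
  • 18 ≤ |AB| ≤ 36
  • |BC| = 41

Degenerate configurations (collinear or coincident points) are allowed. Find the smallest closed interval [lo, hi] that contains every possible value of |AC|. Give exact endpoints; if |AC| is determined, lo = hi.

|AB| ∈ [18, 36]
|BC| ∈ {41}
|AC| ∈ [5, 77]

|AC| ∈ [5, 77]  (≈ [5.0000, 77.0000])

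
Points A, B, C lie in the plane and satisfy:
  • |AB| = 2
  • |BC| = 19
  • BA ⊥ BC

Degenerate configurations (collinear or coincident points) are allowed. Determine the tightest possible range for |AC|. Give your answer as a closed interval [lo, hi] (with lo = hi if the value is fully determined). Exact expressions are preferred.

|AC| = √(365)  (≈ 19.1050)

|AB| ∈ {2}
|BC| ∈ {19}
|AC| ∈ {√(365)}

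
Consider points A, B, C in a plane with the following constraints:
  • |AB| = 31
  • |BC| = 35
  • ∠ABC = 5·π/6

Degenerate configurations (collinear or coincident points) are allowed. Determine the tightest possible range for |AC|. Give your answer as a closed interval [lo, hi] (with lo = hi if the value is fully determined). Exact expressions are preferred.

|AC| = √(1085·√(3) + 2186)  (≈ 63.7595)

|AB| ∈ {31}
|BC| ∈ {35}
|AC| ∈ {√(1085·√(3) + 2186)}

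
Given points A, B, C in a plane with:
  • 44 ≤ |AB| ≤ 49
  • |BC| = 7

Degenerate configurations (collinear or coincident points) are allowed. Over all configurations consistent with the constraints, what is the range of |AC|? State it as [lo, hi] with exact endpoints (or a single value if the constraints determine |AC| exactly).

|AB| ∈ [44, 49]
|BC| ∈ {7}
|AC| ∈ [37, 56]

|AC| ∈ [37, 56]  (≈ [37.0000, 56.0000])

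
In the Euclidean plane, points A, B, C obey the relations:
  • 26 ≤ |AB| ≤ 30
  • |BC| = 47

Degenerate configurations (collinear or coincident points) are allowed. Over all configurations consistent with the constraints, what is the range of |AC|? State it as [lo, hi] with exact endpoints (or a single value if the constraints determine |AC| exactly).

|AC| ∈ [17, 77]  (≈ [17.0000, 77.0000])

|AB| ∈ [26, 30]
|BC| ∈ {47}
|AC| ∈ [17, 77]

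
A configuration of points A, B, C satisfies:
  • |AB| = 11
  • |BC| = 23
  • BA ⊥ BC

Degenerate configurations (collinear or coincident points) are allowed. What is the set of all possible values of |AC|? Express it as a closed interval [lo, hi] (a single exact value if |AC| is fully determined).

|AC| = 5·√(26)  (≈ 25.4951)

|AB| ∈ {11}
|BC| ∈ {23}
|AC| ∈ {5·√(26)}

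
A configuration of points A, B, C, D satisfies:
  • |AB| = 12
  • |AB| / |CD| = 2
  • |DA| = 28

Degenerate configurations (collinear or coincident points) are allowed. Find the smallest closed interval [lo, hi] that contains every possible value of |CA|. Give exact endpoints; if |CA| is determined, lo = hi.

|CA| ∈ [22, 34]  (≈ [22.0000, 34.0000])

|AB| ∈ {12}
|AD| ∈ {28}
|CD| ∈ {6}
|BD| ∈ [16, 40]
|AC| ∈ [22, 34]
|BC| ∈ [10, 46]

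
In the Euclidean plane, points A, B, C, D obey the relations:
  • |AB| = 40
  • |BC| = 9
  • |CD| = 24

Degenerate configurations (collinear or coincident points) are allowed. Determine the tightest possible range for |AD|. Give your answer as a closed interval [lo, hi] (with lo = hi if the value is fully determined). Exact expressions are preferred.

|AB| ∈ {40}
|BC| ∈ {9}
|CD| ∈ {24}
|AC| ∈ [31, 49]
|BD| ∈ [15, 33]
|AD| ∈ [7, 73]

|AD| ∈ [7, 73]  (≈ [7.0000, 73.0000])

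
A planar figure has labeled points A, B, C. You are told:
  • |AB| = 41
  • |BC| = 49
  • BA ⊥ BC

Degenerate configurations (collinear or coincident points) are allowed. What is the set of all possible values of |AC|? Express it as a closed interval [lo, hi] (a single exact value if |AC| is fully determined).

|AC| = √(4082)  (≈ 63.8905)

|AB| ∈ {41}
|BC| ∈ {49}
|AC| ∈ {√(4082)}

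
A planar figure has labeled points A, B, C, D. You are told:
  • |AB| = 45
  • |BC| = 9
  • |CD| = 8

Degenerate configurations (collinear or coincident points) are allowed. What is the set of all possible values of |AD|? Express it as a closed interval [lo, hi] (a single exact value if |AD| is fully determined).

|AB| ∈ {45}
|BC| ∈ {9}
|CD| ∈ {8}
|AC| ∈ [36, 54]
|BD| ∈ [1, 17]
|AD| ∈ [28, 62]

|AD| ∈ [28, 62]  (≈ [28.0000, 62.0000])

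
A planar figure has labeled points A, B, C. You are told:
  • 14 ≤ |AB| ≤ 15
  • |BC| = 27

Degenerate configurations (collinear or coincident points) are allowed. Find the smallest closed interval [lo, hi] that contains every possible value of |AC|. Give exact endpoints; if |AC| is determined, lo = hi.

|AC| ∈ [12, 42]  (≈ [12.0000, 42.0000])

|AB| ∈ [14, 15]
|BC| ∈ {27}
|AC| ∈ [12, 42]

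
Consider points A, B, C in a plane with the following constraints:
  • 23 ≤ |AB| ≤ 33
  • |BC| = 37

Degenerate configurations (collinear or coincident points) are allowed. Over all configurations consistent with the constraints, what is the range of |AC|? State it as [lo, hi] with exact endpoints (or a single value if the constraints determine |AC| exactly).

|AC| ∈ [4, 70]  (≈ [4.0000, 70.0000])

|AB| ∈ [23, 33]
|BC| ∈ {37}
|AC| ∈ [4, 70]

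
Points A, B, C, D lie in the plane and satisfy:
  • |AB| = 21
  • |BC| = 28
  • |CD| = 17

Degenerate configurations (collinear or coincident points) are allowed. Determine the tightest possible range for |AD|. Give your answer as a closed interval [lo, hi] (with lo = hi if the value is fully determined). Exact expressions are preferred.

|AD| ∈ [0, 66]  (≈ [0.0000, 66.0000])

|AB| ∈ {21}
|BC| ∈ {28}
|CD| ∈ {17}
|AC| ∈ [7, 49]
|BD| ∈ [11, 45]
|AD| ∈ [0, 66]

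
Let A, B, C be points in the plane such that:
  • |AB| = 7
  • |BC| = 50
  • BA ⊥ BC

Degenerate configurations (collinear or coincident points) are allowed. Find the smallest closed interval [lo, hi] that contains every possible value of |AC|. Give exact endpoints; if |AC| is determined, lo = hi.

|AC| = √(2549)  (≈ 50.4876)

|AB| ∈ {7}
|BC| ∈ {50}
|AC| ∈ {√(2549)}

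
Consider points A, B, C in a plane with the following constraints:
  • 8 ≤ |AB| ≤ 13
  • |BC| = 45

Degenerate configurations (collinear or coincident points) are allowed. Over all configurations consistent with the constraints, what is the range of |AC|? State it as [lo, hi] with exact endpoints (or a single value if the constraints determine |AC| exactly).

|AC| ∈ [32, 58]  (≈ [32.0000, 58.0000])

|AB| ∈ [8, 13]
|BC| ∈ {45}
|AC| ∈ [32, 58]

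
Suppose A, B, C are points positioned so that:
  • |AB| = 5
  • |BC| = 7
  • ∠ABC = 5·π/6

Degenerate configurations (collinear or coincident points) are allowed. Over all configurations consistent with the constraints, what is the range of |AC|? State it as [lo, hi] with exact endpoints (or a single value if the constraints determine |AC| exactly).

|AC| = √(35·√(3) + 74)  (≈ 11.6027)

|AB| ∈ {5}
|BC| ∈ {7}
|AC| ∈ {√(35·√(3) + 74)}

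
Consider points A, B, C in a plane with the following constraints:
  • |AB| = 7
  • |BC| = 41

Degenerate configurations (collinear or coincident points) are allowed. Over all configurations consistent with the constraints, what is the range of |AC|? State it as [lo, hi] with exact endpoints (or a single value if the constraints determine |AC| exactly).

|AB| ∈ {7}
|BC| ∈ {41}
|AC| ∈ [34, 48]

|AC| ∈ [34, 48]  (≈ [34.0000, 48.0000])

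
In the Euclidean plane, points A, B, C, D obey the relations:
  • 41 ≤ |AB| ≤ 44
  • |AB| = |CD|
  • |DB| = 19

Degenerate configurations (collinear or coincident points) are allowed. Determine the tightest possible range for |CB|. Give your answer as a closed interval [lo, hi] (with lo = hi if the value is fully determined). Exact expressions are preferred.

|CB| ∈ [22, 63]  (≈ [22.0000, 63.0000])

|AB| ∈ [41, 44]
|BD| ∈ {19}
|CD| ∈ [41, 44]
|AD| ∈ [22, 63]
|BC| ∈ [22, 63]
|AC| ∈ [0, 107]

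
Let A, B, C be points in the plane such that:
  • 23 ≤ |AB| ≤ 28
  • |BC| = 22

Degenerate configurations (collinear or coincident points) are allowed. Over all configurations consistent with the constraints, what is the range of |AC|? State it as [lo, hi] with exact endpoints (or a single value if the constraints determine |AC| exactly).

|AC| ∈ [1, 50]  (≈ [1.0000, 50.0000])

|AB| ∈ [23, 28]
|BC| ∈ {22}
|AC| ∈ [1, 50]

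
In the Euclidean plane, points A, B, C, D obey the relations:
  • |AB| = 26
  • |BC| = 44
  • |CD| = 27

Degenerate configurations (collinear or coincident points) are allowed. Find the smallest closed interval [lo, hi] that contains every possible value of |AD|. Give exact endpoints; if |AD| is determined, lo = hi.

|AD| ∈ [0, 97]  (≈ [0.0000, 97.0000])

|AB| ∈ {26}
|BC| ∈ {44}
|CD| ∈ {27}
|AC| ∈ [18, 70]
|BD| ∈ [17, 71]
|AD| ∈ [0, 97]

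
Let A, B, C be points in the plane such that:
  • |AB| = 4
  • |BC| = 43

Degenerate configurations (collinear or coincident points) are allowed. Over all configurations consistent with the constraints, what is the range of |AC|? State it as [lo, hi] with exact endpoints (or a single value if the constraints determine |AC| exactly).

|AC| ∈ [39, 47]  (≈ [39.0000, 47.0000])

|AB| ∈ {4}
|BC| ∈ {43}
|AC| ∈ [39, 47]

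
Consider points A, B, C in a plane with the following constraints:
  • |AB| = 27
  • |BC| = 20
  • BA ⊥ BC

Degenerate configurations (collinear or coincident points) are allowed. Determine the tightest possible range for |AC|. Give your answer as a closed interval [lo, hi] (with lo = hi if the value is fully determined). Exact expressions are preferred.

|AC| = √(1129)  (≈ 33.6006)

|AB| ∈ {27}
|BC| ∈ {20}
|AC| ∈ {√(1129)}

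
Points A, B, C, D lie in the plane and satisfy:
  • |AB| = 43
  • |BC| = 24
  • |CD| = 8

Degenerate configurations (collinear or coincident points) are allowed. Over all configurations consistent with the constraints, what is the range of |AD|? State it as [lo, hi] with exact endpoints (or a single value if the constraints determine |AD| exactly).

|AD| ∈ [11, 75]  (≈ [11.0000, 75.0000])

|AB| ∈ {43}
|BC| ∈ {24}
|CD| ∈ {8}
|AC| ∈ [19, 67]
|BD| ∈ [16, 32]
|AD| ∈ [11, 75]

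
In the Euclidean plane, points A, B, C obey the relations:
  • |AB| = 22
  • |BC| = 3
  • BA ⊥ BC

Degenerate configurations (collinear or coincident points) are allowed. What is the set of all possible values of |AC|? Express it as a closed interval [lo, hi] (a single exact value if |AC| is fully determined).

|AB| ∈ {22}
|BC| ∈ {3}
|AC| ∈ {√(493)}

|AC| = √(493)  (≈ 22.2036)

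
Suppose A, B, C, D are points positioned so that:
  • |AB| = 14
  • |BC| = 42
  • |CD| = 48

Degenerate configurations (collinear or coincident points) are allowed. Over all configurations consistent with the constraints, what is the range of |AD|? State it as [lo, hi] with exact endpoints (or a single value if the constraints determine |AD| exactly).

|AB| ∈ {14}
|BC| ∈ {42}
|CD| ∈ {48}
|AC| ∈ [28, 56]
|BD| ∈ [6, 90]
|AD| ∈ [0, 104]

|AD| ∈ [0, 104]  (≈ [0.0000, 104.0000])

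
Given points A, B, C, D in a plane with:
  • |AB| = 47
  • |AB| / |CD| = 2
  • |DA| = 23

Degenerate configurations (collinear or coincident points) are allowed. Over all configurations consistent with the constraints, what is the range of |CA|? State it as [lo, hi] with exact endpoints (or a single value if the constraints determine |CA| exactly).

|CA| ∈ [1/2, 93/2]  (≈ [0.5000, 46.5000])

|AB| ∈ {47}
|AD| ∈ {23}
|CD| ∈ {47/2}
|BD| ∈ [24, 70]
|AC| ∈ [1/2, 93/2]
|BC| ∈ [1/2, 187/2]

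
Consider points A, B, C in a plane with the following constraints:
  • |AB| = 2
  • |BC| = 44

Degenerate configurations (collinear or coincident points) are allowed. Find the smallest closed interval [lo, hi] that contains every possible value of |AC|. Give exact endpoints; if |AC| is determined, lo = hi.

|AC| ∈ [42, 46]  (≈ [42.0000, 46.0000])

|AB| ∈ {2}
|BC| ∈ {44}
|AC| ∈ [42, 46]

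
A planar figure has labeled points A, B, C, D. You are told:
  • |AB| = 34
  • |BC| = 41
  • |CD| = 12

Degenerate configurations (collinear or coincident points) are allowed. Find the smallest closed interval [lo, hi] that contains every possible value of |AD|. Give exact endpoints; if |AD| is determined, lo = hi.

|AB| ∈ {34}
|BC| ∈ {41}
|CD| ∈ {12}
|AC| ∈ [7, 75]
|BD| ∈ [29, 53]
|AD| ∈ [0, 87]

|AD| ∈ [0, 87]  (≈ [0.0000, 87.0000])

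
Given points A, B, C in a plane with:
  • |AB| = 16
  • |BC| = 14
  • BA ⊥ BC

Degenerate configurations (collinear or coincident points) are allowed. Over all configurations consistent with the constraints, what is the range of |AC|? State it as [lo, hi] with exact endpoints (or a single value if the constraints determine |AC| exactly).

|AB| ∈ {16}
|BC| ∈ {14}
|AC| ∈ {2·√(113)}

|AC| = 2·√(113)  (≈ 21.2603)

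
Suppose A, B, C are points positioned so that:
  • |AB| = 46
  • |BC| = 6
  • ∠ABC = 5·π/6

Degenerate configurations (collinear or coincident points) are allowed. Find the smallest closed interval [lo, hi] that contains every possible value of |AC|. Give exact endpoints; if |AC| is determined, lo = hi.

|AB| ∈ {46}
|BC| ∈ {6}
|AC| ∈ {2·√(69·√(3) + 538)}

|AC| = 2·√(69·√(3) + 538)  (≈ 51.2840)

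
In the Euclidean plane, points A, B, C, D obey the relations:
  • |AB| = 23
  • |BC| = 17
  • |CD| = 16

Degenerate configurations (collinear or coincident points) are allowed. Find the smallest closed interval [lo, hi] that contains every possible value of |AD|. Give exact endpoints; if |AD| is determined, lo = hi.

|AB| ∈ {23}
|BC| ∈ {17}
|CD| ∈ {16}
|AC| ∈ [6, 40]
|BD| ∈ [1, 33]
|AD| ∈ [0, 56]

|AD| ∈ [0, 56]  (≈ [0.0000, 56.0000])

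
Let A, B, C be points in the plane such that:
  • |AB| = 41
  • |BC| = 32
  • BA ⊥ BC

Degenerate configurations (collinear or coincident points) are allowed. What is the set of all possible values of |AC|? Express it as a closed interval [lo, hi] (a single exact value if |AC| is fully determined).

|AB| ∈ {41}
|BC| ∈ {32}
|AC| ∈ {√(2705)}

|AC| = √(2705)  (≈ 52.0096)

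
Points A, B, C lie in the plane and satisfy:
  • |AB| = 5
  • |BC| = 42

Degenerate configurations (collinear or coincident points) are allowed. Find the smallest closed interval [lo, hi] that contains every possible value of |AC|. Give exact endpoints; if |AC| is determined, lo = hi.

|AC| ∈ [37, 47]  (≈ [37.0000, 47.0000])

|AB| ∈ {5}
|BC| ∈ {42}
|AC| ∈ [37, 47]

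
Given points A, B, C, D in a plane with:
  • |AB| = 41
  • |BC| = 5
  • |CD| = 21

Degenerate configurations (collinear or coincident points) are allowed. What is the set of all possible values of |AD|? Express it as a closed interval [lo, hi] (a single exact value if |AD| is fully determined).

|AD| ∈ [15, 67]  (≈ [15.0000, 67.0000])

|AB| ∈ {41}
|BC| ∈ {5}
|CD| ∈ {21}
|AC| ∈ [36, 46]
|BD| ∈ [16, 26]
|AD| ∈ [15, 67]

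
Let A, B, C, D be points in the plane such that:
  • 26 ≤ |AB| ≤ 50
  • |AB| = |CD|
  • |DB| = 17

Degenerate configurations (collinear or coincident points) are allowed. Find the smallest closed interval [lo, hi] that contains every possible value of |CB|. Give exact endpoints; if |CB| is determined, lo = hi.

|AB| ∈ [26, 50]
|BD| ∈ {17}
|CD| ∈ [26, 50]
|AD| ∈ [9, 67]
|BC| ∈ [9, 67]
|AC| ∈ [0, 117]

|CB| ∈ [9, 67]  (≈ [9.0000, 67.0000])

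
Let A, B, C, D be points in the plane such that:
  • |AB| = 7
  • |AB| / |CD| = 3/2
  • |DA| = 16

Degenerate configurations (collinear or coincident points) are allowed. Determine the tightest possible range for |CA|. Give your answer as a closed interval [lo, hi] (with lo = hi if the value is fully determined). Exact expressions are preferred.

|AB| ∈ {7}
|AD| ∈ {16}
|CD| ∈ {14/3}
|BD| ∈ [9, 23]
|AC| ∈ [34/3, 62/3]
|BC| ∈ [13/3, 83/3]

|CA| ∈ [34/3, 62/3]  (≈ [11.3333, 20.6667])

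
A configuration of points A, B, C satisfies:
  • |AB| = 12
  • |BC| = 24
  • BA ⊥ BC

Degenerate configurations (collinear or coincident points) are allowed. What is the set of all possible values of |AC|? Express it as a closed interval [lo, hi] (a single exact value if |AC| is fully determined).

|AB| ∈ {12}
|BC| ∈ {24}
|AC| ∈ {12·√(5)}

|AC| = 12·√(5)  (≈ 26.8328)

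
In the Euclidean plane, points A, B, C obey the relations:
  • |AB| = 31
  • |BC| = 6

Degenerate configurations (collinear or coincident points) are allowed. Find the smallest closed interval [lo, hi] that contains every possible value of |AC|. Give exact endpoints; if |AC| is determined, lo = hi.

|AB| ∈ {31}
|BC| ∈ {6}
|AC| ∈ [25, 37]

|AC| ∈ [25, 37]  (≈ [25.0000, 37.0000])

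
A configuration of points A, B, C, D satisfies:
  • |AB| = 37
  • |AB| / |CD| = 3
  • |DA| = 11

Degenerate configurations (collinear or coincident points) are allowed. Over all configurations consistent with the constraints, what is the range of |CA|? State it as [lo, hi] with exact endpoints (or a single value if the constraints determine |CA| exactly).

|AB| ∈ {37}
|AD| ∈ {11}
|CD| ∈ {37/3}
|BD| ∈ [26, 48]
|AC| ∈ [4/3, 70/3]
|BC| ∈ [41/3, 181/3]

|CA| ∈ [4/3, 70/3]  (≈ [1.3333, 23.3333])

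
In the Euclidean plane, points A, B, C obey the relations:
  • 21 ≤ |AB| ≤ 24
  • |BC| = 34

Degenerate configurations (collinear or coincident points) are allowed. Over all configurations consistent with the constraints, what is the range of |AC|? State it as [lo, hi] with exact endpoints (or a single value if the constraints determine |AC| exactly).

|AB| ∈ [21, 24]
|BC| ∈ {34}
|AC| ∈ [10, 58]

|AC| ∈ [10, 58]  (≈ [10.0000, 58.0000])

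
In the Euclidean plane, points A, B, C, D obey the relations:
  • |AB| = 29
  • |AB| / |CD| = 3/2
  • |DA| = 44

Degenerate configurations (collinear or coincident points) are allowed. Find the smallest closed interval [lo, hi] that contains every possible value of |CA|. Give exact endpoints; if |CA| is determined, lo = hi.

|CA| ∈ [74/3, 190/3]  (≈ [24.6667, 63.3333])

|AB| ∈ {29}
|AD| ∈ {44}
|CD| ∈ {58/3}
|BD| ∈ [15, 73]
|AC| ∈ [74/3, 190/3]
|BC| ∈ [0, 277/3]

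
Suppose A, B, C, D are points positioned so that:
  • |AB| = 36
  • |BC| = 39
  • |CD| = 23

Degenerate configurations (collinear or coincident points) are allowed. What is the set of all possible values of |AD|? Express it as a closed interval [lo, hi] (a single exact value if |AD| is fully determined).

|AD| ∈ [0, 98]  (≈ [0.0000, 98.0000])

|AB| ∈ {36}
|BC| ∈ {39}
|CD| ∈ {23}
|AC| ∈ [3, 75]
|BD| ∈ [16, 62]
|AD| ∈ [0, 98]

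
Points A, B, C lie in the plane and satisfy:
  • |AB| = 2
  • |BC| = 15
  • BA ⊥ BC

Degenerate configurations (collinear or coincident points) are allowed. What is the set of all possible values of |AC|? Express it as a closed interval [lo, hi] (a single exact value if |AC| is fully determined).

|AC| = √(229)  (≈ 15.1327)

|AB| ∈ {2}
|BC| ∈ {15}
|AC| ∈ {√(229)}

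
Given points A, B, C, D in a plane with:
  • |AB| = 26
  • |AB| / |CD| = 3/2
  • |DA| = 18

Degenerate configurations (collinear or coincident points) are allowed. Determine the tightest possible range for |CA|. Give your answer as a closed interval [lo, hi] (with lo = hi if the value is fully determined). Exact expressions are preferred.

|AB| ∈ {26}
|AD| ∈ {18}
|CD| ∈ {52/3}
|BD| ∈ [8, 44]
|AC| ∈ [2/3, 106/3]
|BC| ∈ [0, 184/3]

|CA| ∈ [2/3, 106/3]  (≈ [0.6667, 35.3333])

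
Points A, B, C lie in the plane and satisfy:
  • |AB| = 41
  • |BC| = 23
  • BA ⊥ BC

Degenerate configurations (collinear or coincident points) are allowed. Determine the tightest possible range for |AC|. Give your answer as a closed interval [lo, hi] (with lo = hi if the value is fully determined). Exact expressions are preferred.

|AB| ∈ {41}
|BC| ∈ {23}
|AC| ∈ {√(2210)}

|AC| = √(2210)  (≈ 47.0106)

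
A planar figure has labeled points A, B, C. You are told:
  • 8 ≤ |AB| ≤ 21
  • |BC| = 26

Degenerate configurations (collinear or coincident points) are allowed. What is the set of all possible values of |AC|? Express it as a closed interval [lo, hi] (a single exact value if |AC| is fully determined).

|AC| ∈ [5, 47]  (≈ [5.0000, 47.0000])

|AB| ∈ [8, 21]
|BC| ∈ {26}
|AC| ∈ [5, 47]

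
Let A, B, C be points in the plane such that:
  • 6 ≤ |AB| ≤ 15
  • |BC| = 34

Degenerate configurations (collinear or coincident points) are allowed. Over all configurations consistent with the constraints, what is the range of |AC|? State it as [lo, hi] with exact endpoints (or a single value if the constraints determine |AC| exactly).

|AB| ∈ [6, 15]
|BC| ∈ {34}
|AC| ∈ [19, 49]

|AC| ∈ [19, 49]  (≈ [19.0000, 49.0000])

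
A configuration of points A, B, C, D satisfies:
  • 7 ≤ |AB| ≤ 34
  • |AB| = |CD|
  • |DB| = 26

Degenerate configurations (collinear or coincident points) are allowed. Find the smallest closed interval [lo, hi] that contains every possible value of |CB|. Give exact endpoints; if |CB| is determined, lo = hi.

|AB| ∈ [7, 34]
|BD| ∈ {26}
|CD| ∈ [7, 34]
|AD| ∈ [0, 60]
|BC| ∈ [0, 60]
|AC| ∈ [0, 94]

|CB| ∈ [0, 60]  (≈ [0.0000, 60.0000])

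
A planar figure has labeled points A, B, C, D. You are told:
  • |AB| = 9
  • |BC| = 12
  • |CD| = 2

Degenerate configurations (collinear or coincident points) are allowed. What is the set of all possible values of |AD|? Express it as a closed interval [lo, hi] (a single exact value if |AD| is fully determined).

|AD| ∈ [1, 23]  (≈ [1.0000, 23.0000])

|AB| ∈ {9}
|BC| ∈ {12}
|CD| ∈ {2}
|AC| ∈ [3, 21]
|BD| ∈ [10, 14]
|AD| ∈ [1, 23]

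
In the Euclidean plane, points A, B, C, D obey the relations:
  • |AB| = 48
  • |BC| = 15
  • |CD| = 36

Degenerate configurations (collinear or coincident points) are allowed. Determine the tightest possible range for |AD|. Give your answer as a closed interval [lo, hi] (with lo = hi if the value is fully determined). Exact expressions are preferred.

|AB| ∈ {48}
|BC| ∈ {15}
|CD| ∈ {36}
|AC| ∈ [33, 63]
|BD| ∈ [21, 51]
|AD| ∈ [0, 99]

|AD| ∈ [0, 99]  (≈ [0.0000, 99.0000])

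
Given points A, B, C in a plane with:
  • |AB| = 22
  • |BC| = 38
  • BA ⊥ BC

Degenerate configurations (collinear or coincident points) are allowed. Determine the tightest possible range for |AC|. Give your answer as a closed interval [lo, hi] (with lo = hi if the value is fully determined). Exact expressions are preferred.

|AB| ∈ {22}
|BC| ∈ {38}
|AC| ∈ {2·√(482)}

|AC| = 2·√(482)  (≈ 43.9090)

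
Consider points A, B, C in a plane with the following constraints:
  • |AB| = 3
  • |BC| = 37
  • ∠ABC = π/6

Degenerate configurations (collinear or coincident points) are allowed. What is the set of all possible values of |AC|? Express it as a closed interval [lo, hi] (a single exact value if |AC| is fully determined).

|AC| = √(1378 - 111·√(3))  (≈ 34.4346)

|AB| ∈ {3}
|BC| ∈ {37}
|AC| ∈ {√(1378 - 111·√(3))}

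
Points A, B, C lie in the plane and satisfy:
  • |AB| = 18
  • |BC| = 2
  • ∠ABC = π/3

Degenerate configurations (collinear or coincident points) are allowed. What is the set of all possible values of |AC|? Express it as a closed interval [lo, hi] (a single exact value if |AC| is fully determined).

|AC| = 2·√(73)  (≈ 17.0880)

|AB| ∈ {18}
|BC| ∈ {2}
|AC| ∈ {2·√(73)}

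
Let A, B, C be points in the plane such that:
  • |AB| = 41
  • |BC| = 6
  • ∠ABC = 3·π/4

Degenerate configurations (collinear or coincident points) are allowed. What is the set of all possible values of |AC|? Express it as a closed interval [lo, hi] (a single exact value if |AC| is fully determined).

|AC| = √(246·√(2) + 1717)  (≈ 45.4411)

|AB| ∈ {41}
|BC| ∈ {6}
|AC| ∈ {√(246·√(2) + 1717)}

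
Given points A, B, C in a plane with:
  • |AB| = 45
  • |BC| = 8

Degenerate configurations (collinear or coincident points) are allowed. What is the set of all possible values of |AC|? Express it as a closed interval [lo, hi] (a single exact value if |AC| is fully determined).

|AC| ∈ [37, 53]  (≈ [37.0000, 53.0000])

|AB| ∈ {45}
|BC| ∈ {8}
|AC| ∈ [37, 53]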